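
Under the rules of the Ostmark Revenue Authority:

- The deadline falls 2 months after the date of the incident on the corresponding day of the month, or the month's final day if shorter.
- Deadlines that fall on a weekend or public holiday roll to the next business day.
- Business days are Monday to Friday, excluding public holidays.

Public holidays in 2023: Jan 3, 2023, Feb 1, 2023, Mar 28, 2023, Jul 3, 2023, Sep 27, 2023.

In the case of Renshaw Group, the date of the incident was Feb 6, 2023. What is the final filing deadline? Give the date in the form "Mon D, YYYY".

Apr 6, 2023

Moving 2 months forward from Feb 6, 2023 on the corresponding day gives Apr 6, 2023.
Apr 6, 2023 (Thursday) is already a business day.
Deadline: Apr 6, 2023.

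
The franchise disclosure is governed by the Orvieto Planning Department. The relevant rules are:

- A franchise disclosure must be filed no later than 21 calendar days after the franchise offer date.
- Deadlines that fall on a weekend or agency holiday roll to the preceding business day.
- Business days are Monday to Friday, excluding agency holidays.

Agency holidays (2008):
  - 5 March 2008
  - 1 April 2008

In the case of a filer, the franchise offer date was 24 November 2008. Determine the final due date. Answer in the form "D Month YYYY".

21 calendar days after 24 November 2008 is 15 December 2008.
Since 15 December 2008 is a Monday and not a holiday, the date is unchanged.
The final due date is 15 December 2008.

15 December 2008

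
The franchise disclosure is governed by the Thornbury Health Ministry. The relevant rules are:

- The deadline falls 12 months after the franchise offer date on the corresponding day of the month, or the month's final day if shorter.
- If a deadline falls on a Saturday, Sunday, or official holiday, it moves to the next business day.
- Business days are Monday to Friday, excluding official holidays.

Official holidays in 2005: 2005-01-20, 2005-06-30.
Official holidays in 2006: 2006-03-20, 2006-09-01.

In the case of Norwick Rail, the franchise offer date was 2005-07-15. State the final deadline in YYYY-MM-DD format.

12 months after 2005-07-15, on the same day of the month, is 2006-07-15.
Because 2006-07-15 is a Saturday, the deadline becomes 2006-07-17 (Monday).
Deadline: 2006-07-17.

2006-07-17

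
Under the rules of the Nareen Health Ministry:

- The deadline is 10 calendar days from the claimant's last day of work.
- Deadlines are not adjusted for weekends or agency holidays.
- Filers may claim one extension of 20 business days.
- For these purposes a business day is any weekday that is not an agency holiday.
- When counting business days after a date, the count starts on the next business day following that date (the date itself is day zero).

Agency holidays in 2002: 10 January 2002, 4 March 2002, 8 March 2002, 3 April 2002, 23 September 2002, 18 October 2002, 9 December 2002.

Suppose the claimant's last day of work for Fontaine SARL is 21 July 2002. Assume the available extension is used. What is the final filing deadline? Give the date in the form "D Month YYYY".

28 August 2002

Adding 10 calendar days to 21 July 2002 gives 31 July 2002.
31 July 2002 is a Wednesday; no weekend or holiday adjustment applies.
Counting 20 further business days from 31 July 2002 reaches 28 August 2002.
28 August 2002 falls on a Wednesday. The rules make no weekend/holiday allowance, so it remains 28 August 2002.
Deadline: 28 August 2002.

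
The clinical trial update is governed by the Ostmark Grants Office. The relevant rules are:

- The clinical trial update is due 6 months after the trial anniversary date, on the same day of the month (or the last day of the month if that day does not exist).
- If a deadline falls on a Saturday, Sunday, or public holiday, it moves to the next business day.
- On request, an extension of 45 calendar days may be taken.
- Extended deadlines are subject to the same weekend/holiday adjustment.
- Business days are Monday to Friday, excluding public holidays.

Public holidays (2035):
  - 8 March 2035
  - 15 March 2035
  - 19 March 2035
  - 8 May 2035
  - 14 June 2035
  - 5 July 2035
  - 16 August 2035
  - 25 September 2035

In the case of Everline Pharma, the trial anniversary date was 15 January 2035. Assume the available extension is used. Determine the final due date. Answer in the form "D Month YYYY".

30 August 2035

6 months from 15 January 2035 is 15 July 2035.
15 July 2035 falls on a Sunday. Rolling to the next business day gives 16 July 2035, a Monday.
Add the 45 calendar-day extension to 16 July 2035: 30 August 2035.
Since 30 August 2035 is a Thursday and not a holiday, the date is unchanged.
So the filing is due 30 August 2035.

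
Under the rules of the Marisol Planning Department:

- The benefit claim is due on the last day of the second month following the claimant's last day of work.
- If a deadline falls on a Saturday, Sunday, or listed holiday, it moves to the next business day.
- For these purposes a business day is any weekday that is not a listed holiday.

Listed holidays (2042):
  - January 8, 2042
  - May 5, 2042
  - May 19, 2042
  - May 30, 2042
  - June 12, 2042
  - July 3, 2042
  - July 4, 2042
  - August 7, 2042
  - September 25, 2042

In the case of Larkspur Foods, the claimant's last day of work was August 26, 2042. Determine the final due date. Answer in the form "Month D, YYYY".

October 31, 2042

The second month after August 26, 2042 is October 2042, whose last day is October 31, 2042.
October 31, 2042 is a Friday and not a listed holiday, so it stands.
Final deadline: October 31, 2042.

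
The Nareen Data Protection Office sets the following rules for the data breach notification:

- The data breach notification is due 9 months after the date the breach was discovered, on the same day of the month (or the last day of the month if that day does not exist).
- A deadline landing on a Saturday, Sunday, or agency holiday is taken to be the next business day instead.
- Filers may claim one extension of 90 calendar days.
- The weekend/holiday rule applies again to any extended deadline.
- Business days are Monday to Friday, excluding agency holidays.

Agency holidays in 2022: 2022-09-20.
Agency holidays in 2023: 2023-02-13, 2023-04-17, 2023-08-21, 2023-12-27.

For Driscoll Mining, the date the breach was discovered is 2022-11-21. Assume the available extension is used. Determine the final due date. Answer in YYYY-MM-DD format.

9 months from 2022-11-21 is 2023-08-21.
Because 2023-08-21 is a listed holiday, the deadline becomes 2023-08-22 (Tuesday).
Applying the 90-calendar-day extension: 2023-08-22 + 90 days = 2023-11-20.
Since 2023-11-20 is a Monday and not a holiday, the date is unchanged.
Deadline: 2023-11-20.

2023-11-20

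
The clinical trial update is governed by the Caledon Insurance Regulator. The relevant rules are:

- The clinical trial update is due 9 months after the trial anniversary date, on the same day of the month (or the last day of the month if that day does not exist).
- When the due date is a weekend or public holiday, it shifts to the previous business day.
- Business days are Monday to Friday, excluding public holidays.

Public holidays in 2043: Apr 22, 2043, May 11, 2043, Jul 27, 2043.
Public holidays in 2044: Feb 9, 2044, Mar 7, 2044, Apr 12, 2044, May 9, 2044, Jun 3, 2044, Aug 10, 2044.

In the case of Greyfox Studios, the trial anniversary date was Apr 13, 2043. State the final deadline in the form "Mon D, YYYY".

9 months after Apr 13, 2043, on the same day of the month, is Jan 13, 2044.
Jan 13, 2044 falls on a Wednesday, which is a business day, so no adjustment is needed.
So the filing is due Jan 13, 2044.

Jan 13, 2044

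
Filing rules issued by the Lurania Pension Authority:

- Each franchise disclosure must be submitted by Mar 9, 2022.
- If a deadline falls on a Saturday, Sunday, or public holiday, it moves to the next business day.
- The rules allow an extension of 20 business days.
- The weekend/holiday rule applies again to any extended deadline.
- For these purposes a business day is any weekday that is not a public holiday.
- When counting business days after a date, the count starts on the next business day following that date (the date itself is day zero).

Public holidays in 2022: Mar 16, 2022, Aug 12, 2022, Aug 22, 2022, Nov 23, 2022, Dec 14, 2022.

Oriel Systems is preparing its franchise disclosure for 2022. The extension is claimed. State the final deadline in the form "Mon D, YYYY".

The statutory due date is Mar 9, 2022.
Mar 9, 2022 falls on a Wednesday, which is a business day, so no adjustment is needed.
Applying the 20-business-day extension: 20 business days after Mar 9, 2022 is Apr 7, 2022.
Apr 7, 2022 falls on a Thursday, which is a business day, so no adjustment is needed.
The final due date is Apr 7, 2022.

Apr 7, 2022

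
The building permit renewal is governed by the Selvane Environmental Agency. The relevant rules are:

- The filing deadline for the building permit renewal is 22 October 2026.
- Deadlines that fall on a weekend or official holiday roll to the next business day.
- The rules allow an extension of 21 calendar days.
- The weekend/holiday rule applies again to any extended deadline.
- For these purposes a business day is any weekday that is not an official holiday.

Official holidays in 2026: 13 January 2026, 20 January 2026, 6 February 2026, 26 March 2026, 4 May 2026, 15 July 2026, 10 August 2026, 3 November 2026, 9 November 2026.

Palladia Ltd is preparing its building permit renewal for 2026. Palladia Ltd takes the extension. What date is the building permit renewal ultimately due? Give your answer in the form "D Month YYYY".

12 November 2026

Start from the fixed due date, 22 October 2026.
Since 22 October 2026 is a Thursday and not a holiday, the date is unchanged.
With the 21-day extension, 22 October 2026 becomes 12 November 2026.
12 November 2026 falls on a Thursday, which is a business day, so no adjustment is needed.
Deadline: 12 November 2026.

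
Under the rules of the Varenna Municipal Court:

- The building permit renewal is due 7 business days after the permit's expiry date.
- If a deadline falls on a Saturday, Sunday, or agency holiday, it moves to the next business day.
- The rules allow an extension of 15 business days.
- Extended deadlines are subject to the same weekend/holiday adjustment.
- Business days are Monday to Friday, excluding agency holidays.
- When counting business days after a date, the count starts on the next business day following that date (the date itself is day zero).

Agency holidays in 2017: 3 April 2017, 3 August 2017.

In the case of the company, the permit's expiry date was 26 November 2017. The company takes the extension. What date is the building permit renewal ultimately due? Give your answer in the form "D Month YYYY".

Counting 7 business days after 26 November 2017 (skipping weekends and listed holidays) reaches 5 December 2017.
5 December 2017 falls on a Tuesday, which is a business day, so no adjustment is needed.
Applying the 15-business-day extension: 15 business days after 5 December 2017 is 26 December 2017.
Since 26 December 2017 is a Tuesday and not a holiday, the date is unchanged.
The final due date is 26 December 2017.

26 December 2017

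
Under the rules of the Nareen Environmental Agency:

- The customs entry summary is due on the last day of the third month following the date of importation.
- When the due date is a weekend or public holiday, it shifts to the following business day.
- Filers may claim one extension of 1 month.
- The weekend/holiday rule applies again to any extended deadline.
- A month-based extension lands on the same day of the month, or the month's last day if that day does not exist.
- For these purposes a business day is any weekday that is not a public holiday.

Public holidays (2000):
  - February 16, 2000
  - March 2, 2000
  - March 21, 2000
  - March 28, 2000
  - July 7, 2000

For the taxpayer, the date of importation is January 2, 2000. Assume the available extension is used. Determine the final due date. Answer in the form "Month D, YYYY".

June 1, 2000

3 months after January 2, 2000 is April 2000; that month ends on April 30, 2000.
Because April 30, 2000 is a Sunday, the deadline becomes May 1, 2000 (Monday).
Add 1 month to May 1, 2000: June 1, 2000.
June 1, 2000 is a Thursday and not a listed holiday, so it stands.
The final due date is June 1, 2000.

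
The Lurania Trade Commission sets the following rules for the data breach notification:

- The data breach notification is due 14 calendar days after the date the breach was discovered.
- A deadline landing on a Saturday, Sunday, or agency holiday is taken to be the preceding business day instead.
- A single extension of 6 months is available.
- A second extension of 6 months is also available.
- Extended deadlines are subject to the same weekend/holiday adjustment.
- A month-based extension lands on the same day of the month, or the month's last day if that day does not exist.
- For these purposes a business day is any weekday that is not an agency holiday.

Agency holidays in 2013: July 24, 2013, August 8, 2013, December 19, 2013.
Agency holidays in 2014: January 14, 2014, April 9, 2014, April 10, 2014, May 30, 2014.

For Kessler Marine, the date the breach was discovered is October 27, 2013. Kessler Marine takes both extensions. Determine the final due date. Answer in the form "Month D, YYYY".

November 7, 2014

14 calendar days after October 27, 2013 is November 10, 2013.
November 10, 2013 is a Sunday, so it moves to the preceding business day, November 8, 2013 (Friday).
Applying the 6 months extension: 6 months after November 8, 2013 is May 8, 2014.
Since May 8, 2014 is a Thursday and not a holiday, the date is unchanged.
Add 6 months to May 8, 2014: November 8, 2014.
November 8, 2014 is a Saturday; the preceding business day is November 7, 2014 (Friday).
Final deadline: November 7, 2014.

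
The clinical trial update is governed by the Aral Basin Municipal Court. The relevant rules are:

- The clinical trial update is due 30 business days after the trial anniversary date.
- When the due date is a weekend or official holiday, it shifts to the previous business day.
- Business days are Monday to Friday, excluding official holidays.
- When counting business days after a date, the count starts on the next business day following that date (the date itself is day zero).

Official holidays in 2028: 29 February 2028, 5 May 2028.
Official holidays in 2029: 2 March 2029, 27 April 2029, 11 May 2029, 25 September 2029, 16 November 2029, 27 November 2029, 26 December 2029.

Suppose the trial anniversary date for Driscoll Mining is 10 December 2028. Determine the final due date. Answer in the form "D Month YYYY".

19 January 2029

Counting 30 business days after 10 December 2028 (skipping weekends and listed holidays) reaches 19 January 2029.
Since 19 January 2029 is a Friday and not a holiday, the date is unchanged.
Deadline: 19 January 2029.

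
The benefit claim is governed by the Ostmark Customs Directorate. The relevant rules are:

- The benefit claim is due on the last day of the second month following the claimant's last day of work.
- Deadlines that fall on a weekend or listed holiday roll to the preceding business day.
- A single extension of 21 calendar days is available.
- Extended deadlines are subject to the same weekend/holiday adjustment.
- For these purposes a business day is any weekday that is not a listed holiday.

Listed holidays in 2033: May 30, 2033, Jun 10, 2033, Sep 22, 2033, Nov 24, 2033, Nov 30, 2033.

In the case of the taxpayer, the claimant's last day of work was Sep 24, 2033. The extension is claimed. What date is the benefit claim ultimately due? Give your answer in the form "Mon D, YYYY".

Dec 20, 2033

2 months after Sep 24, 2033 falls in November 2033; the last day of that month is Nov 30, 2033.
Nov 30, 2033 is a listed holiday; the preceding business day is Nov 29, 2033 (Tuesday).
With the 21-day extension, Nov 29, 2033 becomes Dec 20, 2033.
Dec 20, 2033 (Tuesday) is already a business day.
Deadline: Dec 20, 2033.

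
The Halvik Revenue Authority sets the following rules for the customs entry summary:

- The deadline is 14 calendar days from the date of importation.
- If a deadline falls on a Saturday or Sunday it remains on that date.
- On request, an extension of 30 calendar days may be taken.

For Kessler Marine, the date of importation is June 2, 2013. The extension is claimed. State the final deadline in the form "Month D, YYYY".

Trigger date June 2, 2013 + 14 calendar days = June 16, 2013.
No adjustment is made for weekends or holidays, so June 16, 2013 stands.
Applying the 30-calendar-day extension: June 16, 2013 + 30 days = July 16, 2013.
No adjustment is made for weekends or holidays, so July 16, 2013 stands.
So the filing is due July 16, 2013.

July 16, 2013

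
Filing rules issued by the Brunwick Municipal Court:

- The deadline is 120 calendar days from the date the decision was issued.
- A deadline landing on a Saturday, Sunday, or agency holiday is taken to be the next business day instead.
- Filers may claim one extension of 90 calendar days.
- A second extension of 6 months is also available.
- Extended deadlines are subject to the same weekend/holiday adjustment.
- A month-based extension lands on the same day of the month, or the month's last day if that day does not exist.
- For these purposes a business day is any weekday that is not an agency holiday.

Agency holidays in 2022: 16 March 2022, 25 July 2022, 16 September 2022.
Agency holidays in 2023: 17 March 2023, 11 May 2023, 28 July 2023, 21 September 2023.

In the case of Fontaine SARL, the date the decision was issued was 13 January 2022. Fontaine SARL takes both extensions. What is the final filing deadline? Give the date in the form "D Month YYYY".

13 February 2023

120 calendar days after 13 January 2022 is 13 May 2022.
Since 13 May 2022 is a Friday and not a holiday, the date is unchanged.
Applying the 90-calendar-day extension: 13 May 2022 + 90 days = 11 August 2022.
11 August 2022 is a Thursday and not a listed holiday, so it stands.
Applying the 6 months extension: 6 months after 11 August 2022 is 11 February 2023.
11 February 2023 is a Saturday; the next business day is 13 February 2023 (Monday).
So the filing is due 13 February 2023.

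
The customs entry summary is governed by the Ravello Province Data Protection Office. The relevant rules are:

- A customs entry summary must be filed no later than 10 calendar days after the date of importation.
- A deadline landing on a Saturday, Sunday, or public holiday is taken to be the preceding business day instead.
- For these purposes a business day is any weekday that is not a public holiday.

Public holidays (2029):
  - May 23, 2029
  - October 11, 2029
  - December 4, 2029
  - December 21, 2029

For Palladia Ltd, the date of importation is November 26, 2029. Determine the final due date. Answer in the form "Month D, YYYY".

Adding 10 calendar days to November 26, 2029 gives December 6, 2029.
December 6, 2029 (Thursday) is already a business day.
Deadline: December 6, 2029.

December 6, 2029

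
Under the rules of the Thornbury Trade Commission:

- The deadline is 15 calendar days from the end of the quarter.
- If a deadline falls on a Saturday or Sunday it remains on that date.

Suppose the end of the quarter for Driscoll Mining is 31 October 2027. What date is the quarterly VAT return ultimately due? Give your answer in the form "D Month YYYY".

15 November 2027

Adding 15 calendar days to 31 October 2027 gives 15 November 2027.
15 November 2027 is a Monday; no weekend or holiday adjustment applies.
So the filing is due 15 November 2027.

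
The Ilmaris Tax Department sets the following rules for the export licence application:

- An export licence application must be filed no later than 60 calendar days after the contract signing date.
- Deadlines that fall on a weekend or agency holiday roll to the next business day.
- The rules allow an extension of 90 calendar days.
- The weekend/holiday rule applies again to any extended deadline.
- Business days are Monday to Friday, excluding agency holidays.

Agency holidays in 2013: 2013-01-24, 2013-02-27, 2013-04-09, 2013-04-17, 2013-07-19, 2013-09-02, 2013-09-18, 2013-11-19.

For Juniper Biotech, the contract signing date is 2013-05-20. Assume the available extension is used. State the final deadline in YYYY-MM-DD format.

2013-10-21

Trigger date 2013-05-20 + 60 calendar days = 2013-07-19.
2013-07-19 is a listed holiday, so it moves to the next business day, 2013-07-22 (Monday).
Applying the 90-calendar-day extension: 2013-07-22 + 90 days = 2013-10-20.
2013-10-20 falls on a Sunday. Rolling to the next business day gives 2013-10-21, a Monday.
Deadline: 2013-10-21.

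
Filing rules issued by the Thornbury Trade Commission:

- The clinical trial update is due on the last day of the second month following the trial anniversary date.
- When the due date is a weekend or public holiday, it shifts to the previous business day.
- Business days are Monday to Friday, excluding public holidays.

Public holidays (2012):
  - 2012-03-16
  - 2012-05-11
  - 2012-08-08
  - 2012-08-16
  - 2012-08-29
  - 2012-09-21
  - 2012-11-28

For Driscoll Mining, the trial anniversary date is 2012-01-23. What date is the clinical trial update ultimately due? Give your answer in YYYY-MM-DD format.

2012-03-30

The second month after 2012-01-23 is March 2012, whose last day is 2012-03-31.
Because 2012-03-31 is a Saturday, the deadline becomes 2012-03-30 (Friday).
The final due date is 2012-03-30.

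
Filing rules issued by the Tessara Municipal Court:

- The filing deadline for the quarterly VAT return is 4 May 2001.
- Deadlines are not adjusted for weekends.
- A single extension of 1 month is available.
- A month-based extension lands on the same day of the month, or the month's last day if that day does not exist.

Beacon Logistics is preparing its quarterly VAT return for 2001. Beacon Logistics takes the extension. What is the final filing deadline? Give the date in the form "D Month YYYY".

4 June 2001

The stated deadline is 4 May 2001.
No adjustment is made for weekends or holidays, so 4 May 2001 stands.
Applying the 1 month extension: 1 month after 4 May 2001 is 4 June 2001.
No adjustment is made for weekends or holidays, so 4 June 2001 stands.
Final deadline: 4 June 2001.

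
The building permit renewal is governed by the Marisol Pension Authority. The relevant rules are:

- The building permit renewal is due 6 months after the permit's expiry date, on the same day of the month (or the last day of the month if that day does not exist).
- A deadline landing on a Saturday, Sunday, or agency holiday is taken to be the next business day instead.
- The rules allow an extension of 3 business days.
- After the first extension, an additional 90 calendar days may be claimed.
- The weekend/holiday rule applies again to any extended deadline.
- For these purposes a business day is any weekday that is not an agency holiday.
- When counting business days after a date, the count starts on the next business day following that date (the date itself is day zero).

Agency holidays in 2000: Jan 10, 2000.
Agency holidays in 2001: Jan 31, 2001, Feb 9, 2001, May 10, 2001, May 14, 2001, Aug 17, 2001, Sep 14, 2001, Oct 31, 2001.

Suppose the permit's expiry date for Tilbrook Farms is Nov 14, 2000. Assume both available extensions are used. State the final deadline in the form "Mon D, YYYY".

Moving 6 months forward from Nov 14, 2000 on the corresponding day gives May 14, 2001.
May 14, 2001 is a listed holiday, so it moves to the next business day, May 15, 2001 (Tuesday).
Counting 3 further business days from May 15, 2001 reaches May 18, 2001.
May 18, 2001 falls on a Friday, which is a business day, so no adjustment is needed.
Add the 90 calendar-day extension to May 18, 2001: Aug 16, 2001.
Aug 16, 2001 (Thursday) is already a business day.
Final deadline: Aug 16, 2001.

Aug 16, 2001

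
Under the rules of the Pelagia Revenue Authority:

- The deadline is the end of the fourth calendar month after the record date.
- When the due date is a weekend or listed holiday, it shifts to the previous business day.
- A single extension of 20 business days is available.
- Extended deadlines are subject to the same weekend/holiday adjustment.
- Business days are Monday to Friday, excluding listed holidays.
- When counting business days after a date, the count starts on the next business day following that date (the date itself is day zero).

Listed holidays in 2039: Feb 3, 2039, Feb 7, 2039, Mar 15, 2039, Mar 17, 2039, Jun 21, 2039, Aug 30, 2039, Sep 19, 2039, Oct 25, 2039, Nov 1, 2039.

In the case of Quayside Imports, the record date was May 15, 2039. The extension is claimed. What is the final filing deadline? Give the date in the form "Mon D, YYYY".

Oct 31, 2039

The fourth month after May 15, 2039 is September 2039, whose last day is Sep 30, 2039.
Since Sep 30, 2039 is a Friday and not a holiday, the date is unchanged.
The 20-business-day extension runs from Sep 30, 2039 to Oct 31, 2039.
Oct 31, 2039 falls on a Monday, which is a business day, so no adjustment is needed.
Deadline: Oct 31, 2039.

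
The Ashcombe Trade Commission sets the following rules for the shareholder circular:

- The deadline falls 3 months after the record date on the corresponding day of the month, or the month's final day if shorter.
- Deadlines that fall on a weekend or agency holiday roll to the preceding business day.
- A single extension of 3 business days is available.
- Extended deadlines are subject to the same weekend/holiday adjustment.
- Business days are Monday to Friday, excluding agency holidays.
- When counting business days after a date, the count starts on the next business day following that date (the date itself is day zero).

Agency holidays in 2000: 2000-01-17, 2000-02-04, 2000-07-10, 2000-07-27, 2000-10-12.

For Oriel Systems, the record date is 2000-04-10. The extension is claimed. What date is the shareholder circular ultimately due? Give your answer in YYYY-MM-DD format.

3 months from 2000-04-10 is 2000-07-10.
2000-07-10 falls on a listed holiday. Rolling to the preceding business day gives 2000-07-07, a Friday.
The 3-business-day extension runs from 2000-07-07 to 2000-07-13.
2000-07-13 falls on a Thursday, which is a business day, so no adjustment is needed.
So the filing is due 2000-07-13.

2000-07-13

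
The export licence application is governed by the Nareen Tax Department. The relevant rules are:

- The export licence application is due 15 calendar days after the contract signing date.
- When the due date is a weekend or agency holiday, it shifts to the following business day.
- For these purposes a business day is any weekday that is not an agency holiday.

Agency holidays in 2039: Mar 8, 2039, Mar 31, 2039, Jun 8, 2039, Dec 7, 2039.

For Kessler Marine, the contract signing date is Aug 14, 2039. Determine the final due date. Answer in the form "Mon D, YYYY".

From Aug 14, 2039, 15 calendar days later is Aug 29, 2039.
Since Aug 29, 2039 is a Monday and not a holiday, the date is unchanged.
So the filing is due Aug 29, 2039.

Aug 29, 2039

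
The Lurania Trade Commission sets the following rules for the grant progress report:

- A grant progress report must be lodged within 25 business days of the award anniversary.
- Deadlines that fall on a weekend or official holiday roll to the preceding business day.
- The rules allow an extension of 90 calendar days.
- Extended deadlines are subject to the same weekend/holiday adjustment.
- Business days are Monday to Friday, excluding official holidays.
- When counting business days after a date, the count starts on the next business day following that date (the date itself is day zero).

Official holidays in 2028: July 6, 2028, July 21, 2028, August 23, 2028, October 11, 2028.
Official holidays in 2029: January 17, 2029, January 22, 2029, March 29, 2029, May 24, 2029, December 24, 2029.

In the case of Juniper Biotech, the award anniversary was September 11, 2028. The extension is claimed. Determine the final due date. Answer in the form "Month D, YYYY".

25 business days after September 11, 2028, excluding weekends and holidays, is October 17, 2028.
Since October 17, 2028 is a Tuesday and not a holiday, the date is unchanged.
Add the 90 calendar-day extension to October 17, 2028: January 15, 2029.
January 15, 2029 falls on a Monday, which is a business day, so no adjustment is needed.
Final deadline: January 15, 2029.

January 15, 2029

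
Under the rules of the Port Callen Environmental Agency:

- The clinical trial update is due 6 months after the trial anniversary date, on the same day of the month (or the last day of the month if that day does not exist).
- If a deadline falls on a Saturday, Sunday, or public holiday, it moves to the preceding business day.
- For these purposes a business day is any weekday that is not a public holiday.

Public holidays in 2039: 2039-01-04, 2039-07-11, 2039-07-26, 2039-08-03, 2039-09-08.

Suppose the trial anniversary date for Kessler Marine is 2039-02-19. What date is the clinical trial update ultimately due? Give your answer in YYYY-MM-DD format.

2039-08-19

6 months after 2039-02-19, on the same day of the month, is 2039-08-19.
2039-08-19 is a Friday and not a listed holiday, so it stands.
So the filing is due 2039-08-19.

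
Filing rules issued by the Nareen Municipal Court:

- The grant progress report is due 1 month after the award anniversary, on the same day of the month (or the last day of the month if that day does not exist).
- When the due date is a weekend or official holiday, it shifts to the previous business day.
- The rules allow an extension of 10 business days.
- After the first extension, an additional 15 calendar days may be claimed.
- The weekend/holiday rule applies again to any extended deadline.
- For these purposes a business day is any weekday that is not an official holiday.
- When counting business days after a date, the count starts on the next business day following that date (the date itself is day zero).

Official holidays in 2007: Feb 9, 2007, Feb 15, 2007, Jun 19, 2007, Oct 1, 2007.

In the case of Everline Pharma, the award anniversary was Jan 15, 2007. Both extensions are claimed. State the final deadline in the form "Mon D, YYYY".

Mar 16, 2007

Moving 1 month forward from Jan 15, 2007 on the corresponding day gives Feb 15, 2007.
Because Feb 15, 2007 is a listed holiday, the deadline becomes Feb 14, 2007 (Wednesday).
The 10-business-day extension runs from Feb 14, 2007 to Mar 1, 2007.
Mar 1, 2007 falls on a Thursday, which is a business day, so no adjustment is needed.
The 15-calendar-day extension moves the deadline from Mar 1, 2007 to Mar 16, 2007.
Mar 16, 2007 is a Friday and not a listed holiday, so it stands.
So the filing is due Mar 16, 2007.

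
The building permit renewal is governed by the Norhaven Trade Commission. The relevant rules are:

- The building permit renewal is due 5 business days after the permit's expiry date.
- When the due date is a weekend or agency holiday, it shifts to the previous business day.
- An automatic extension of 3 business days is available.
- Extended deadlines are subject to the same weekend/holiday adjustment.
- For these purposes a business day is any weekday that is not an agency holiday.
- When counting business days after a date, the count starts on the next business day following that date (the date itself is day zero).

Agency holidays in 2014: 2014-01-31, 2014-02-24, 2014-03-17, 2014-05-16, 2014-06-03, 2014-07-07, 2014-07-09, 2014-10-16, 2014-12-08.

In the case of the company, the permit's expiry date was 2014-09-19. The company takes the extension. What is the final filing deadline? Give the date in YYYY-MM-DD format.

2014-10-01

Starting the day after 2014-09-19 and counting 5 business days lands on 2014-09-26.
2014-09-26 (Friday) is already a business day.
The 3-business-day extension runs from 2014-09-26 to 2014-10-01.
2014-10-01 (Wednesday) is already a business day.
Deadline: 2014-10-01.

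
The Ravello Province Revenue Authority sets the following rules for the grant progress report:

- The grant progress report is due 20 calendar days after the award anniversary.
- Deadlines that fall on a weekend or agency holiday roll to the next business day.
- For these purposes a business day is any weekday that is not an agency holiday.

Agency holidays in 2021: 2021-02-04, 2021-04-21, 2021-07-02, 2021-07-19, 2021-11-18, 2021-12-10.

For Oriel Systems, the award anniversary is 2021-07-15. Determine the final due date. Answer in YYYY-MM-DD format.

20 calendar days after 2021-07-15 is 2021-08-04.
Since 2021-08-04 is a Wednesday and not a holiday, the date is unchanged.
Final deadline: 2021-08-04.

2021-08-04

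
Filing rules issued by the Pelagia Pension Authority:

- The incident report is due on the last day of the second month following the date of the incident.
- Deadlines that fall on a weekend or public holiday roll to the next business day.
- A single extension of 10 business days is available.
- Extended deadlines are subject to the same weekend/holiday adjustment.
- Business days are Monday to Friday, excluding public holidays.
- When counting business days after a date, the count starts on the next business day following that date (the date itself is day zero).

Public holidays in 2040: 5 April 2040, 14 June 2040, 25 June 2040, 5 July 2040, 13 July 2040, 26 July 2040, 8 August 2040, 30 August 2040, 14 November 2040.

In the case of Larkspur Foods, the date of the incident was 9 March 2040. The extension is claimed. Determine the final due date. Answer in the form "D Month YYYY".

2 months after 9 March 2040 is May 2040; that month ends on 31 May 2040.
Since 31 May 2040 is a Thursday and not a holiday, the date is unchanged.
Counting 10 further business days from 31 May 2040 reaches 15 June 2040.
Since 15 June 2040 is a Friday and not a holiday, the date is unchanged.
The final due date is 15 June 2040.

15 June 2040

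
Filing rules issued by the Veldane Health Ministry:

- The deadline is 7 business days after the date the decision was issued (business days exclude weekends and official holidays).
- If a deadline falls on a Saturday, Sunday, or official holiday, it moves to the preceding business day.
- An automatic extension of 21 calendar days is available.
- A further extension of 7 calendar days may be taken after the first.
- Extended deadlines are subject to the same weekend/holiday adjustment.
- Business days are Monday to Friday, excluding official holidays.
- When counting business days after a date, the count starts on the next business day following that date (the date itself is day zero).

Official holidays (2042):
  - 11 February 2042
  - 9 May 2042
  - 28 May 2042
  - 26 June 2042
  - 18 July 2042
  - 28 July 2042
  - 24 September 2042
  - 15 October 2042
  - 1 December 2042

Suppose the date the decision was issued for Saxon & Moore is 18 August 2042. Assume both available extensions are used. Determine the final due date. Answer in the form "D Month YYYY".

23 September 2042

7 business days after 18 August 2042, excluding weekends and holidays, is 27 August 2042.
27 August 2042 (Wednesday) is already a business day.
Applying the 21-calendar-day extension: 27 August 2042 + 21 days = 17 September 2042.
17 September 2042 (Wednesday) is already a business day.
With the 7-day extension, 17 September 2042 becomes 24 September 2042.
24 September 2042 falls on a listed holiday. Rolling to the preceding business day gives 23 September 2042, a Tuesday.
Deadline: 23 September 2042.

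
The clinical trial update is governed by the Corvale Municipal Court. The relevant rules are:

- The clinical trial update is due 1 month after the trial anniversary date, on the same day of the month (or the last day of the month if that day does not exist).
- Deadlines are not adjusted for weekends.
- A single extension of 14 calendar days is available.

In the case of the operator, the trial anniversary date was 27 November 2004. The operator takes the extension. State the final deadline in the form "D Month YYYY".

1 month from 27 November 2004 is 27 December 2004.
No adjustment is made for weekends or holidays, so 27 December 2004 stands.
With the 14-day extension, 27 December 2004 becomes 10 January 2005.
No adjustment is made for weekends or holidays, so 10 January 2005 stands.
The final due date is 10 January 2005.

10 January 2005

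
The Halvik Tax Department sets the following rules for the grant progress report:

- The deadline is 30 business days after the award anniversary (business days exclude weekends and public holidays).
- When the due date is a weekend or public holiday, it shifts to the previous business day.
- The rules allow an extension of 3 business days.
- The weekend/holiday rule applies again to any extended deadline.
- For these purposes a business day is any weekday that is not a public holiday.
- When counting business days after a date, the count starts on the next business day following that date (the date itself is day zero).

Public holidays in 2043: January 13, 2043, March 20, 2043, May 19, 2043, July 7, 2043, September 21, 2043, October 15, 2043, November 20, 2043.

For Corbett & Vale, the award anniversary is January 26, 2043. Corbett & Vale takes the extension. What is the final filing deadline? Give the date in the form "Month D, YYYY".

March 12, 2043

30 business days after January 26, 2043, excluding weekends and holidays, is March 9, 2043.
March 9, 2043 is a Monday and not a listed holiday, so it stands.
Applying the 3-business-day extension: 3 business days after March 9, 2043 is March 12, 2043.
March 12, 2043 falls on a Thursday, which is a business day, so no adjustment is needed.
Deadline: March 12, 2043.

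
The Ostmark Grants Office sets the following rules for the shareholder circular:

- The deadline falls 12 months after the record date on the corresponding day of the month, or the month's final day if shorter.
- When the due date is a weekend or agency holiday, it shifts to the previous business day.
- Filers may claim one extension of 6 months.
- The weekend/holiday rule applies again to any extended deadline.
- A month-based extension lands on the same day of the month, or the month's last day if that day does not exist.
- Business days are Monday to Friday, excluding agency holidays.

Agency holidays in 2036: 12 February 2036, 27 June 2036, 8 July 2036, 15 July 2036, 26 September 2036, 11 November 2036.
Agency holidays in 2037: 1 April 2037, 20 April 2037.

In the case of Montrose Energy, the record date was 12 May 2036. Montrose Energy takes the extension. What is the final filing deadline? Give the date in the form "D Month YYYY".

12 months after 12 May 2036, on the same day of the month, is 12 May 2037.
12 May 2037 falls on a Tuesday, which is a business day, so no adjustment is needed.
Applying the 6 months extension: 6 months after 12 May 2037 is 12 November 2037.
Since 12 November 2037 is a Thursday and not a holiday, the date is unchanged.
Deadline: 12 November 2037.

12 November 2037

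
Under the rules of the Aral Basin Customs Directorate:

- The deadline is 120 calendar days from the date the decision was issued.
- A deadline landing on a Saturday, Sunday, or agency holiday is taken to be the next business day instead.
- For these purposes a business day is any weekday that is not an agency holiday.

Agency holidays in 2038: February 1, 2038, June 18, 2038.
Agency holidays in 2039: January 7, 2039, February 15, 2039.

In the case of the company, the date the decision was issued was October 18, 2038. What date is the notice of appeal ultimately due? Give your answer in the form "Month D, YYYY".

February 16, 2039

Adding 120 calendar days to October 18, 2038 gives February 15, 2039.
Because February 15, 2039 is a listed holiday, the deadline becomes February 16, 2039 (Wednesday).
So the filing is due February 16, 2039.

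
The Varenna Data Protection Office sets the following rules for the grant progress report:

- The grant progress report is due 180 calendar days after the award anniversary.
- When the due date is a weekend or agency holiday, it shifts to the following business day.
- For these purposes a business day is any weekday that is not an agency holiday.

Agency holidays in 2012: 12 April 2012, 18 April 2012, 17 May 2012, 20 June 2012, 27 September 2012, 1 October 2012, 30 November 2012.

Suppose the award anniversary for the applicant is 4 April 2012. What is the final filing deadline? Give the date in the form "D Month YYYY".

Trigger date 4 April 2012 + 180 calendar days = 1 October 2012.
1 October 2012 is a listed holiday, so it moves to the next business day, 2 October 2012 (Tuesday).
Final deadline: 2 October 2012.

2 October 2012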